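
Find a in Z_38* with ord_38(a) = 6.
27 has order 6 mod 38 since 27^{6} ≡ 1 (mod 38) and no smaller power works.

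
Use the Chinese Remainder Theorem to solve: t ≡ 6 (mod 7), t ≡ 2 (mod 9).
M = 7 × 9 = 63. M₁ = 9, y₁ ≡ 4 (mod 7). M₂ = 7, y₂ ≡ 4 (mod 9). t = 6×9×4 + 2×7×4 ≡ 20 (mod 63)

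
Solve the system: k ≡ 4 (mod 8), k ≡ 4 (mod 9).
M = 8 × 9 = 72. M₁ = 9, y₁ ≡ 1 (mod 8). M₂ = 8, y₂ ≡ 8 (mod 9). k = 4×9×1 + 4×8×8 ≡ 4 (mod 72)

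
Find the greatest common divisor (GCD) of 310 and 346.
2

Using the Euclidean algorithm:
310 = 0 × 346 + 310
346 = 1 × 310 + 36
310 = 8 × 36 + 22
36 = 1 × 22 + 14
22 = 1 × 14 + 8
14 = 1 × 8 + 6
8 = 1 × 6 + 2
6 = 3 × 2 + 0

GCD(310, 346) = 2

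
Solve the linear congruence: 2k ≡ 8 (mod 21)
4

Since gcd(2, 21) = 1 divides 8, a solution exists.
Multiply both sides by the inverse of 2 mod 21:
  2^(-1) mod 21 = 11
  x ≡ 11 × 8 ≡ 88 ≡ 4 (mod 21)
Verification: 2 × 4 = 8 = 0 × 21 + 8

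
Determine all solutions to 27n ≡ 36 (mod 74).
26

Since gcd(27, 74) = 1 divides 36, a solution exists.
Multiply both sides by the inverse of 27 mod 74:
  27^(-1) mod 74 = 11
  x ≡ 11 × 36 ≡ 396 ≡ 26 (mod 74)
Verification: 27 × 26 = 702 = 9 × 74 + 36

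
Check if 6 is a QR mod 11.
By Euler's criterion: 6^{5} ≡ 10 (mod 11). Since this equals -1 (≡ 10), 6 is not a QR.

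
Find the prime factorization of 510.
2 × 3 × 5 × 17

Divide by primes starting from smallest:
510 ÷ 2 = 255
255 ÷ 3 = 85
85 ÷ 5 = 17
17 ÷ 17 = 1

510 = 2 × 3 × 5 × 17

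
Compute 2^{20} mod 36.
4

Using successive squaring:
Binary expansion of 20: 10100
Powers of 2 mod 36 (each is the square of the previous):
  2^1 ≡ 2 (mod 36)
  2^2 ≡ 2² = 4 ≡ 4 (mod 36)
  2^4 ≡ 4² = 16 ≡ 16 (mod 36)
  2^8 ≡ 16² = 256 ≡ 4 (mod 36)
  2^16 ≡ 4² = 16 ≡ 16 (mod 36)
20 = 16 + 4, so 2^20 = 2^16 × 2^4 ≡ 16 × 16 (mod 36)
Multiplying step by step:
  16 × 16 = 256 ≡ 4 (mod 36)
Result: 2^20 ≡ 4 (mod 36)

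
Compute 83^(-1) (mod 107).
49

Using Extended Euclidean Algorithm:
gcd(83, 107) = 1
Bezout coefficients: 83 × 49 + 107 × -38 = 1
So 83 × 49 ≡ 1 (mod 107)
The inverse is 49 mod 107 = 49
Verification: 83 × 49 = 4067 = 38 × 107 + 1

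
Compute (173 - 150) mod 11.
1

(173 - 150) = 23
23 mod 11 = 1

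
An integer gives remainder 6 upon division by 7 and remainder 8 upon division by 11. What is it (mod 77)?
M = 7 × 11 = 77. M₁ = 11, y₁ ≡ 2 (mod 7). M₂ = 7, y₂ ≡ 8 (mod 11). k = 6×11×2 + 8×7×8 ≡ 41 (mod 77). The smallest positive such number is 41.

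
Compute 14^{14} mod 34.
2

Using successive squaring:
Binary expansion of 14: 1110
Powers of 14 mod 34 (each is the square of the previous):
  14^1 ≡ 14 (mod 34)
  14^2 ≡ 14² = 196 ≡ 26 (mod 34)
  14^4 ≡ 26² = 676 ≡ 30 (mod 34)
  14^8 ≡ 30² = 900 ≡ 16 (mod 34)
14 = 8 + 4 + 2, so 14^14 = 14^8 × 14^4 × 14^2 ≡ 16 × 30 × 26 (mod 34)
Multiplying step by step:
  16 × 30 = 480 ≡ 4 (mod 34)
  4 × 26 = 104 ≡ 2 (mod 34)
Result: 14^14 ≡ 2 (mod 34)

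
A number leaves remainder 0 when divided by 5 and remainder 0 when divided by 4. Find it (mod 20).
M = 5 × 4 = 20. M₁ = 4, y₁ ≡ 4 (mod 5). M₂ = 5, y₂ ≡ 1 (mod 4). z = 0×4×4 + 0×5×1 ≡ 0 (mod 20)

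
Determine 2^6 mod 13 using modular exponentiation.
6 = 4 + 2 (binary 110). Repeated squaring mod 13: 2^1 ≡ 2; 2^2 ≡ 2² = 4 ≡ 4; 2^4 ≡ 4² = 16 ≡ 3. Multiply: 2^6 = 2^4 × 2^2 ≡ 3 × 4 (mod 13): 3 × 4 = 12 ≡ 12. So 2^6 ≡ 12 (mod 13).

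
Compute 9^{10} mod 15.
6

Using successive squaring:
Binary expansion of 10: 1010
Powers of 9 mod 15 (each is the square of the previous):
  9^1 ≡ 9 (mod 15)
  9^2 ≡ 9² = 81 ≡ 6 (mod 15)
  9^4 ≡ 6² = 36 ≡ 6 (mod 15)
  9^8 ≡ 6² = 36 ≡ 6 (mod 15)
10 = 8 + 2, so 9^10 = 9^8 × 9^2 ≡ 6 × 6 (mod 15)
Multiplying step by step:
  6 × 6 = 36 ≡ 6 (mod 15)
Result: 9^10 ≡ 6 (mod 15)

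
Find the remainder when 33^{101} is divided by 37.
By Fermat: 33^{36} ≡ 1 (mod 37). 101 = 2×36 + 29. So 33^{101} ≡ 33^{29} ≡ 16 (mod 37)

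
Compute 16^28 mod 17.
Using Fermat: 16^{16} ≡ 1 (mod 17). 28 ≡ 12 (mod 16). So 16^{28} ≡ 16^{12} ≡ 1 (mod 17)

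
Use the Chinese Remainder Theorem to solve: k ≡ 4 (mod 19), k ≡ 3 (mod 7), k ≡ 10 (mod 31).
878

Using the Chinese Remainder Theorem:
M = product of moduli = 4123
For equation 1: M_1 = 217, 217 ≡ 8 (mod 19), inverse of 217 mod 19 is 12 (check: 8 × 12 = 96 ≡ 1 (mod 19))
For equation 2: M_2 = 589, 589 ≡ 1 (mod 7), inverse of 589 mod 7 is 1 (check: 1 × 1 = 1 ≡ 1 (mod 7))
For equation 3: M_3 = 133, 133 ≡ 9 (mod 31), inverse of 133 mod 31 is 7 (check: 9 × 7 = 63 ≡ 1 (mod 31))
Combine: k ≡ Σ r_i×M_i×(M_i⁻¹ mod m_i) = 4×217×12 + 3×589×1 + 10×133×7 = 10416 + 1767 + 9310 = 21493
21493 mod 4123 = 878
k ≡ 878 (mod 4123)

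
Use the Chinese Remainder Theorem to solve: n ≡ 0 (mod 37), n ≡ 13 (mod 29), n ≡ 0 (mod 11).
5291

Using the Chinese Remainder Theorem:
M = product of moduli = 11803
For equation 1: M_1 = 319, 319 ≡ 23 (mod 37), inverse of 319 mod 37 is 29 (check: 23 × 29 = 667 ≡ 1 (mod 37))
For equation 2: M_2 = 407, 407 ≡ 1 (mod 29), inverse of 407 mod 29 is 1 (check: 1 × 1 = 1 ≡ 1 (mod 29))
For equation 3: M_3 = 1073, 1073 ≡ 6 (mod 11), inverse of 1073 mod 11 is 2 (check: 6 × 2 = 12 ≡ 1 (mod 11))
Combine: n ≡ Σ r_i×M_i×(M_i⁻¹ mod m_i) = 0×319×29 + 13×407×1 + 0×1073×2 = 0 + 5291 + 0 = 5291
5291 mod 11803 = 5291
n ≡ 5291 (mod 11803)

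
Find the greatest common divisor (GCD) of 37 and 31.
1

Using the Euclidean algorithm:
37 = 1 × 31 + 6
31 = 5 × 6 + 1
6 = 6 × 1 + 0

GCD(37, 31) = 1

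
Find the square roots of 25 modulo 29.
The square roots of 25 mod 29 are 24 and 5. Verify: 24² = 576 ≡ 25 (mod 29)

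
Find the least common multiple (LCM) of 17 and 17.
17

First find GCD(17, 17) using the Euclidean algorithm:
17 = 1 × 17 + 0
GCD(17, 17) = 17

LCM formula: LCM(a, b) = (a × b) / GCD(a, b)
LCM(17, 17) = (17 × 17) / 17
LCM(17, 17) = 289 / 17
LCM(17, 17) = 17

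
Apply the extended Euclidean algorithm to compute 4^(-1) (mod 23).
Extended GCD: 4(6) + 23(-1) = 1. So 4^(-1) ≡ 6 ≡ 6 (mod 23). Verify: 4 × 6 = 24 ≡ 1 (mod 23)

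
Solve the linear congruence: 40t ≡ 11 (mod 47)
32

Since gcd(40, 47) = 1 divides 11, a solution exists.
Multiply both sides by the inverse of 40 mod 47:
  40^(-1) mod 47 = 20
  x ≡ 20 × 11 ≡ 220 ≡ 32 (mod 47)
Verification: 40 × 32 = 1280 = 27 × 47 + 11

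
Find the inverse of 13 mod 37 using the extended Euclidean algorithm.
Extended GCD: 13(-17) + 37(6) = 1. So 13^(-1) ≡ 20 ≡ 20 (mod 37). Verify: 13 × 20 = 260 ≡ 1 (mod 37)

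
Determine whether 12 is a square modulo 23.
By Euler's criterion: 12^{11} ≡ 1 (mod 23). Since this equals 1, 12 is a QR.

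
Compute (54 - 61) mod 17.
10

(54 - 61) = -7
-7 mod 17 = 10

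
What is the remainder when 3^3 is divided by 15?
3 = 2 + 1 (binary 11). Repeated squaring mod 15: 3^1 ≡ 3; 3^2 ≡ 3² = 9 ≡ 9. Multiply: 3^3 = 3^2 × 3^1 ≡ 9 × 3 (mod 15): 9 × 3 = 27 ≡ 12. So 3^3 ≡ 12 (mod 15).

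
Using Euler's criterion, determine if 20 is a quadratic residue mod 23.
By Euler's criterion: 20^{11} ≡ 22 (mod 23). Since this equals -1 (≡ 22), 20 is not a QR.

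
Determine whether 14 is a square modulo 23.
By Euler's criterion: 14^{11} ≡ 22 (mod 23). Since this equals -1 (≡ 22), 14 is not a QR.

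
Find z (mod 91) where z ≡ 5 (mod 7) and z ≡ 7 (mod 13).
M = 7 × 13 = 91. M₁ = 13, y₁ ≡ 6 (mod 7). M₂ = 7, y₂ ≡ 2 (mod 13). z = 5×13×6 + 7×7×2 ≡ 33 (mod 91)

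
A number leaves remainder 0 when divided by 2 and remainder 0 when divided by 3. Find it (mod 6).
M = 2 × 3 = 6. M₁ = 3, y₁ ≡ 1 (mod 2). M₂ = 2, y₂ ≡ 2 (mod 3). y = 0×3×1 + 0×2×2 ≡ 0 (mod 6)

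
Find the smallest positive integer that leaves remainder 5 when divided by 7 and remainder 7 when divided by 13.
M = 7 × 13 = 91. M₁ = 13, y₁ ≡ 6 (mod 7). M₂ = 7, y₂ ≡ 2 (mod 13). t = 5×13×6 + 7×7×2 ≡ 33 (mod 91). The smallest positive such number is 33.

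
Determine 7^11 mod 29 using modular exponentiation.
Using repeated squaring. 11 = 8 + 2 + 1 (binary 1011). Repeated squaring mod 29: 7^1 ≡ 7; 7^2 ≡ 7² = 49 ≡ 20; 7^4 ≡ 20² = 400 ≡ 23; 7^8 ≡ 23² = 529 ≡ 7. Multiply: 7^11 = 7^8 × 7^2 × 7^1 ≡ 7 × 20 × 7 (mod 29): 7 × 20 = 140 ≡ 24; 24 × 7 = 168 ≡ 23. So 7^11 ≡ 23 (mod 29).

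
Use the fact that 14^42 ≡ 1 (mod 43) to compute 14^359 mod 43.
By Fermat: 14^{42} ≡ 1 (mod 43). 359 = 8×42 + 23. So 14^{359} ≡ 14^{23} ≡ 24 (mod 43)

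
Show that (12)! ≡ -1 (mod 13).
(12)! mod 13 = 12. Since this equals -1 (mod 13), Wilson confirms 13 is prime.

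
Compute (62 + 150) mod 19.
3

(62 + 150) = 212
212 mod 19 = 3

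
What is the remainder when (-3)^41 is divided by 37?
Using Fermat: (-3)^{36} ≡ 1 (mod 37). 41 ≡ 5 (mod 36). So (-3)^{41} ≡ (-3)^{5} ≡ 16 (mod 37)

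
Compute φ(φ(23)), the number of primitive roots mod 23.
Number of primitive roots mod 23 = φ(22) = 10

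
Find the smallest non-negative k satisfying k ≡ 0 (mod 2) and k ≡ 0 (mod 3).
M = 2 × 3 = 6. M₁ = 3, y₁ ≡ 1 (mod 2). M₂ = 2, y₂ ≡ 2 (mod 3). k = 0×3×1 + 0×2×2 ≡ 0 (mod 6)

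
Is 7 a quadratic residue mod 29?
By Euler's criterion: 7^{14} ≡ 1 (mod 29). Since this equals 1, 7 is a QR.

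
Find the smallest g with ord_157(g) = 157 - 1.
p - 1 = 156 has prime divisors 2, 3, 13. h is a primitive root mod 157 iff h^(156/q) ≢ 1 (mod 157) for each such q.
h = 2: 2^78 ≡ 156, 2^52 ≡ 1, 2^12 ≡ 14 (mod 157); 2^52 ≡ 1, so not a primitive root.
h = 3: 3^78 ≡ 1, 3^52 ≡ 12, 3^12 ≡ 153 (mod 157); 3^78 ≡ 1, so not a primitive root.
h = 4: 4^78 ≡ 1, 4^52 ≡ 1, 4^12 ≡ 39 (mod 157); 4^78 ≡ 1, so not a primitive root.
h = 5: 5^78 ≡ 156, 5^52 ≡ 12, 5^12 ≡ 130 (mod 157); none is 1, so 5 has order 156 and is a primitive root.
The smallest primitive root mod 157 is g = 5.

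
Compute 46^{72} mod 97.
22

Using successive squaring:
Binary expansion of 72: 1001000
Powers of 46 mod 97 (each is the square of the previous):
  46^1 ≡ 46 (mod 97)
  46^2 ≡ 46² = 2116 ≡ 79 (mod 97)
  46^4 ≡ 79² = 6241 ≡ 33 (mod 97)
  46^8 ≡ 33² = 1089 ≡ 22 (mod 97)
  46^16 ≡ 22² = 484 ≡ 96 (mod 97)
  46^32 ≡ 96² = 9216 ≡ 1 (mod 97)
  46^64 ≡ 1² = 1 ≡ 1 (mod 97)
72 = 64 + 8, so 46^72 = 46^64 × 46^8 ≡ 1 × 22 (mod 97)
Multiplying step by step:
  1 × 22 = 22 ≡ 22 (mod 97)
Result: 46^72 ≡ 22 (mod 97)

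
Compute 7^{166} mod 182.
147

Using successive squaring:
Binary expansion of 166: 10100110
Powers of 7 mod 182 (each is the square of the previous):
  7^1 ≡ 7 (mod 182)
  7^2 ≡ 7² = 49 ≡ 49 (mod 182)
  7^4 ≡ 49² = 2401 ≡ 35 (mod 182)
  7^8 ≡ 35² = 1225 ≡ 133 (mod 182)
  7^16 ≡ 133² = 17689 ≡ 35 (mod 182)
  7^32 ≡ 35² = 1225 ≡ 133 (mod 182)
  7^64 ≡ 133² = 17689 ≡ 35 (mod 182)
  7^128 ≡ 35² = 1225 ≡ 133 (mod 182)
166 = 128 + 32 + 4 + 2, so 7^166 = 7^128 × 7^32 × 7^4 × 7^2 ≡ 133 × 133 × 35 × 49 (mod 182)
Multiplying step by step:
  133 × 133 = 17689 ≡ 35 (mod 182)
  35 × 35 = 1225 ≡ 133 (mod 182)
  133 × 49 = 6517 ≡ 147 (mod 182)
Result: 7^166 ≡ 147 (mod 182)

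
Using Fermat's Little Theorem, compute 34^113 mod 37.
By Fermat: 34^{36} ≡ 1 (mod 37). 113 = 3×36 + 5. So 34^{113} ≡ 34^{5} ≡ 16 (mod 37)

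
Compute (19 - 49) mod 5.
0

(19 - 49) = -30
-30 mod 5 = 0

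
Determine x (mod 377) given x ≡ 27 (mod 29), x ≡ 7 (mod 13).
85

Using the Chinese Remainder Theorem:
M = product of moduli = 377
For equation 1: M_1 = 13, 13 ≡ 13 (mod 29), inverse of 13 mod 29 is 9 (check: 13 × 9 = 117 ≡ 1 (mod 29))
For equation 2: M_2 = 29, 29 ≡ 3 (mod 13), inverse of 29 mod 13 is 9 (check: 3 × 9 = 27 ≡ 1 (mod 13))
Combine: x ≡ Σ r_i×M_i×(M_i⁻¹ mod m_i) = 27×13×9 + 7×29×9 = 3159 + 1827 = 4986
4986 mod 377 = 85
x ≡ 85 (mod 377)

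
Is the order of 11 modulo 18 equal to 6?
Yes, ord_18(11) = 6.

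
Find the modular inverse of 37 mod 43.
37^(-1) ≡ 7 (mod 43). Verification: 37 × 7 = 259 ≡ 1 (mod 43)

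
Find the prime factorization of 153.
3^2 × 17

Divide by primes starting from smallest:
153 ÷ 3 = 51
51 ÷ 3 = 17
17 ÷ 17 = 1

153 = 3^2 × 17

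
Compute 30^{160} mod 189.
135

Using successive squaring:
Binary expansion of 160: 10100000
Powers of 30 mod 189 (each is the square of the previous):
  30^1 ≡ 30 (mod 189)
  30^2 ≡ 30² = 900 ≡ 144 (mod 189)
  30^4 ≡ 144² = 20736 ≡ 135 (mod 189)
  30^8 ≡ 135² = 18225 ≡ 81 (mod 189)
  30^16 ≡ 81² = 6561 ≡ 135 (mod 189)
  30^32 ≡ 135² = 18225 ≡ 81 (mod 189)
  30^64 ≡ 81² = 6561 ≡ 135 (mod 189)
  30^128 ≡ 135² = 18225 ≡ 81 (mod 189)
160 = 128 + 32, so 30^160 = 30^128 × 30^32 ≡ 81 × 81 (mod 189)
Multiplying step by step:
  81 × 81 = 6561 ≡ 135 (mod 189)
Result: 30^160 ≡ 135 (mod 189)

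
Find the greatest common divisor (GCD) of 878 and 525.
1

Using the Euclidean algorithm:
878 = 1 × 525 + 353
525 = 1 × 353 + 172
353 = 2 × 172 + 9
172 = 19 × 9 + 1
9 = 9 × 1 + 0

GCD(878, 525) = 1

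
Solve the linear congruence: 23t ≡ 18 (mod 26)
20

Since gcd(23, 26) = 1 divides 18, a solution exists.
Multiply both sides by the inverse of 23 mod 26:
  23^(-1) mod 26 = 17
  x ≡ 17 × 18 ≡ 306 ≡ 20 (mod 26)
Verification: 23 × 20 = 460 = 17 × 26 + 18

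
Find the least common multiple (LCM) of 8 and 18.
72

First find GCD(8, 18) using the Euclidean algorithm:
8 = 0 × 18 + 8
18 = 2 × 8 + 2
8 = 4 × 2 + 0
GCD(8, 18) = 2

LCM formula: LCM(a, b) = (a × b) / GCD(a, b)
LCM(8, 18) = (8 × 18) / 2
LCM(8, 18) = 144 / 2
LCM(8, 18) = 72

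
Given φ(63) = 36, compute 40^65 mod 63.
By Euler: 40^{36} ≡ 1 (mod 63) since gcd(40, 63) = 1. 65 = 1×36 + 29. So 40^{65} ≡ 40^{29} ≡ 52 (mod 63)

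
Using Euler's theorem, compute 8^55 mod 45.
By Euler: 8^{24} ≡ 1 (mod 45) since gcd(8, 45) = 1. 55 = 2×24 + 7. So 8^{55} ≡ 8^{7} ≡ 17 (mod 45)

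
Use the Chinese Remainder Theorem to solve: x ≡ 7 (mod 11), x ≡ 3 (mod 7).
73

Using the Chinese Remainder Theorem:
M = product of moduli = 77
For equation 1: M_1 = 7, 7 ≡ 7 (mod 11), inverse of 7 mod 11 is 8 (check: 7 × 8 = 56 ≡ 1 (mod 11))
For equation 2: M_2 = 11, 11 ≡ 4 (mod 7), inverse of 11 mod 7 is 2 (check: 4 × 2 = 8 ≡ 1 (mod 7))
Combine: x ≡ Σ r_i×M_i×(M_i⁻¹ mod m_i) = 7×7×8 + 3×11×2 = 392 + 66 = 458
458 mod 77 = 73
x ≡ 73 (mod 77)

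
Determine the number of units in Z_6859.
6498

Prime factorization: 6859 = 19^3
Using the formula φ(n) = n × Π(1 - 1/p) for each prime factor p:
φ(6859) = 6859 × (1 - 1/19)
φ(6859) = 6498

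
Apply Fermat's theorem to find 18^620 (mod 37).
By Fermat: 18^{36} ≡ 1 (mod 37). 620 ≡ 8 (mod 36). So 18^{620} ≡ 18^{8} ≡ 12 (mod 37)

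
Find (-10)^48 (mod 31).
Using Fermat: (-10)^{30} ≡ 1 (mod 31). 48 ≡ 18 (mod 30). So (-10)^{48} ≡ (-10)^{18} ≡ 8 (mod 31)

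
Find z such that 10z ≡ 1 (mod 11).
10^(-1) ≡ 10 (mod 11). Verification: 10 × 10 = 100 ≡ 1 (mod 11)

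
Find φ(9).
6

Prime factorization: 9 = 3^2
Using the formula φ(n) = n × Π(1 - 1/p) for each prime factor p:
φ(9) = 9 × (1 - 1/3)
φ(9) = 6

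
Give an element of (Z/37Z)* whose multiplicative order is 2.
36 has order 2 mod 37 since 36^{2} ≡ 1 (mod 37) and no smaller power works.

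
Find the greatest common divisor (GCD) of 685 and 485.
5

Using the Euclidean algorithm:
685 = 1 × 485 + 200
485 = 2 × 200 + 85
200 = 2 × 85 + 30
85 = 2 × 30 + 25
30 = 1 × 25 + 5
25 = 5 × 5 + 0

GCD(685, 485) = 5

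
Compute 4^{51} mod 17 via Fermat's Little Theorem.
13

By Fermat's Little Theorem, a^(p-1) ≡ 1 (mod p) for prime p and gcd(a, p) = 1
Here p = 17, so 4^16 ≡ 1 (mod 17)
We can reduce the exponent: 51 mod 16 = 3
So 4^51 ≡ 4^3 (mod 17)
Computing: 4^3 mod 17 = 13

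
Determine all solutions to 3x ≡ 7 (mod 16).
13

Since gcd(3, 16) = 1 divides 7, a solution exists.
Multiply both sides by the inverse of 3 mod 16:
  3^(-1) mod 16 = 11
  x ≡ 11 × 7 ≡ 77 ≡ 13 (mod 16)
Verification: 3 × 13 = 39 = 2 × 16 + 7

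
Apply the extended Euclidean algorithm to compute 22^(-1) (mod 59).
Extended GCD: 22(-8) + 59(3) = 1. So 22^(-1) ≡ 51 ≡ 51 (mod 59). Verify: 22 × 51 = 1122 ≡ 1 (mod 59)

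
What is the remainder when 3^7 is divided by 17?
7 = 4 + 2 + 1 (binary 111). Repeated squaring mod 17: 3^1 ≡ 3; 3^2 ≡ 3² = 9 ≡ 9; 3^4 ≡ 9² = 81 ≡ 13. Multiply: 3^7 = 3^4 × 3^2 × 3^1 ≡ 13 × 9 × 3 (mod 17): 13 × 9 = 117 ≡ 15; 15 × 3 = 45 ≡ 11. So 3^7 ≡ 11 (mod 17).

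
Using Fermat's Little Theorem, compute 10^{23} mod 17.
5

By Fermat's Little Theorem, a^(p-1) ≡ 1 (mod p) for prime p and gcd(a, p) = 1
Here p = 17, so 10^16 ≡ 1 (mod 17)
We can reduce the exponent: 23 mod 16 = 7
So 10^23 ≡ 10^7 (mod 17)
Computing: 10^7 mod 17 = 5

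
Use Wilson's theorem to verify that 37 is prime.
(36)! mod 37 = 36. Since this equals -1 (mod 37), Wilson confirms 37 is prime.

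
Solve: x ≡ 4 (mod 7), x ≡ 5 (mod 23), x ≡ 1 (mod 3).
M = 7 × 23 × 3 = 483. M₁ = 69, y₁ ≡ 6 (mod 7). M₂ = 21, y₂ ≡ 11 (mod 23). M₃ = 161, y₃ ≡ 2 (mod 3). x = 4×69×6 + 5×21×11 + 1×161×2 ≡ 235 (mod 483)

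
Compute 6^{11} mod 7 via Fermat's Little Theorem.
6

By Fermat's Little Theorem, a^(p-1) ≡ 1 (mod p) for prime p and gcd(a, p) = 1
Here p = 7, so 6^6 ≡ 1 (mod 7)
We can reduce the exponent: 11 mod 6 = 5
So 6^11 ≡ 6^5 (mod 7)
Computing: 6^5 mod 7 = 6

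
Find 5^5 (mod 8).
5 = 4 + 1 (binary 101). Repeated squaring mod 8: 5^1 ≡ 5; 5^2 ≡ 5² = 25 ≡ 1; 5^4 ≡ 1² = 1 ≡ 1. Multiply: 5^5 = 5^4 × 5^1 ≡ 1 × 5 (mod 8): 1 × 5 = 5 ≡ 5. So 5^5 ≡ 5 (mod 8).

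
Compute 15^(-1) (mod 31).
29

Using Extended Euclidean Algorithm:
gcd(15, 31) = 1
Bezout coefficients: 15 × -2 + 31 × 1 = 1
So 15 × -2 ≡ 1 (mod 31)
The inverse is -2 mod 31 = 29
Verification: 15 × 29 = 435 = 14 × 31 + 1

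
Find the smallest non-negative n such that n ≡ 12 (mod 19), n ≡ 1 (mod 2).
31

Using the Chinese Remainder Theorem:
M = product of moduli = 38
For equation 1: M_1 = 2, 2 ≡ 2 (mod 19), inverse of 2 mod 19 is 10 (check: 2 × 10 = 20 ≡ 1 (mod 19))
For equation 2: M_2 = 19, 19 ≡ 1 (mod 2), inverse of 19 mod 2 is 1 (check: 1 × 1 = 1 ≡ 1 (mod 2))
Combine: n ≡ Σ r_i×M_i×(M_i⁻¹ mod m_i) = 12×2×10 + 1×19×1 = 240 + 19 = 259
259 mod 38 = 31
n ≡ 31 (mod 38)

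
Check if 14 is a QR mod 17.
By Euler's criterion: 14^{8} ≡ 16 (mod 17). Since this equals -1 (≡ 16), 14 is not a QR.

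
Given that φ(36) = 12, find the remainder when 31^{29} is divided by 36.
By Euler: 31^{12} ≡ 1 (mod 36) since gcd(31, 36) = 1. 29 = 2×12 + 5. So 31^{29} ≡ 31^{5} ≡ 7 (mod 36)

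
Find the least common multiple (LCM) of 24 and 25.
600

First find GCD(24, 25) using the Euclidean algorithm:
24 = 0 × 25 + 24
25 = 1 × 24 + 1
24 = 24 × 1 + 0
GCD(24, 25) = 1

LCM formula: LCM(a, b) = (a × b) / GCD(a, b)
LCM(24, 25) = (24 × 25) / 1
LCM(24, 25) = 600 / 1
LCM(24, 25) = 600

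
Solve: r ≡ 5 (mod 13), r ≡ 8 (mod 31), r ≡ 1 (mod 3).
M = 13 × 31 × 3 = 1209. M₁ = 93, y₁ ≡ 7 (mod 13). M₂ = 39, y₂ ≡ 4 (mod 31). M₃ = 403, y₃ ≡ 1 (mod 3). r = 5×93×7 + 8×39×4 + 1×403×1 ≡ 70 (mod 1209)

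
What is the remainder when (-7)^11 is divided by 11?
Using Fermat: (-7)^{10} ≡ 1 (mod 11). 11 ≡ 1 (mod 10). So (-7)^{11} ≡ (-7)^{1} ≡ 4 (mod 11)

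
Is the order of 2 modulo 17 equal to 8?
Yes, ord_17(2) = 8.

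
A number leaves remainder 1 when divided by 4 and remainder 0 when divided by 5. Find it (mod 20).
M = 4 × 5 = 20. M₁ = 5, y₁ ≡ 1 (mod 4). M₂ = 4, y₂ ≡ 4 (mod 5). x = 1×5×1 + 0×4×4 ≡ 5 (mod 20)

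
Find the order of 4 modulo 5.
Powers of 4 mod 5: 4^1≡4, 4^2≡1. Order = 2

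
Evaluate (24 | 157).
(24/157) = 24^{78} mod 157 = -1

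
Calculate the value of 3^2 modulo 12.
2 = 2 (binary 10). Repeated squaring mod 12: 3^1 ≡ 3; 3^2 ≡ 3² = 9 ≡ 9. So 3^2 ≡ 9 (mod 12).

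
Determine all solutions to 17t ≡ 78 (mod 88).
46

Since gcd(17, 88) = 1 divides 78, a solution exists.
Multiply both sides by the inverse of 17 mod 88:
  17^(-1) mod 88 = 57
  x ≡ 57 × 78 ≡ 4446 ≡ 46 (mod 88)
Verification: 17 × 46 = 782 = 8 × 88 + 78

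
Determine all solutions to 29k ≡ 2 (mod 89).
86

Since gcd(29, 89) = 1 divides 2, a solution exists.
Multiply both sides by the inverse of 29 mod 89:
  29^(-1) mod 89 = 43
  x ≡ 43 × 2 ≡ 86 ≡ 86 (mod 89)
Verification: 29 × 86 = 2494 = 28 × 89 + 2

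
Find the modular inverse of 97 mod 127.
97^(-1) ≡ 55 (mod 127). Verification: 97 × 55 = 5335 ≡ 1 (mod 127)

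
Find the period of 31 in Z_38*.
Powers of 31 mod 38: 31^1≡31, 31^2≡11, 31^3≡37, 31^4≡7, 31^5≡27, 31^6≡1. Order = 6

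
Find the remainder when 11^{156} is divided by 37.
By Fermat: 11^{36} ≡ 1 (mod 37). 156 = 4×36 + 12. So 11^{156} ≡ 11^{12} ≡ 1 (mod 37)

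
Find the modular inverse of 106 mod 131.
106^(-1) ≡ 110 (mod 131). Verification: 106 × 110 = 11660 ≡ 1 (mod 131)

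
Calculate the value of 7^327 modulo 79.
Using Fermat: 7^{78} ≡ 1 (mod 79). 327 ≡ 15 (mod 78). So 7^{327} ≡ 7^{15} ≡ 58 (mod 79)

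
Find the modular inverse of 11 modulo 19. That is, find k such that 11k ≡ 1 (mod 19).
7

Using Extended Euclidean Algorithm:
gcd(11, 19) = 1
Bezout coefficients: 11 × 7 + 19 × -4 = 1
So 11 × 7 ≡ 1 (mod 19)
The inverse is 7 mod 19 = 7
Verification: 11 × 7 = 77 = 4 × 19 + 1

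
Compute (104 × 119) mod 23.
2

(104 × 119) = 12376
12376 mod 23 = 2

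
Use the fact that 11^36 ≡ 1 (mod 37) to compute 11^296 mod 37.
By Fermat: 11^{36} ≡ 1 (mod 37). 296 = 8×36 + 8. So 11^{296} ≡ 11^{8} ≡ 10 (mod 37)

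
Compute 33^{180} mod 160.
1

Using successive squaring:
Binary expansion of 180: 10110100
Powers of 33 mod 160 (each is the square of the previous):
  33^1 ≡ 33 (mod 160)
  33^2 ≡ 33² = 1089 ≡ 129 (mod 160)
  33^4 ≡ 129² = 16641 ≡ 1 (mod 160)
  33^8 ≡ 1² = 1 ≡ 1 (mod 160)
  33^16 ≡ 1² = 1 ≡ 1 (mod 160)
  33^32 ≡ 1² = 1 ≡ 1 (mod 160)
  33^64 ≡ 1² = 1 ≡ 1 (mod 160)
  33^128 ≡ 1² = 1 ≡ 1 (mod 160)
180 = 128 + 32 + 16 + 4, so 33^180 = 33^128 × 33^32 × 33^16 × 33^4 ≡ 1 × 1 × 1 × 1 (mod 160)
Multiplying step by step:
  1 × 1 = 1 ≡ 1 (mod 160)
  1 × 1 = 1 ≡ 1 (mod 160)
  1 × 1 = 1 ≡ 1 (mod 160)
Result: 33^180 ≡ 1 (mod 160)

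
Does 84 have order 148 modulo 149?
p - 1 = 148 has prime divisors 2, 37. Check 84^(148/q) mod 149 for each: 84^(148/2) = 84^74 ≡ 148, 84^(148/37) = 84^4 ≡ 127 (mod 149). None of these is 1, so 84 has order 148 = φ(149), so it is a primitive root mod 149.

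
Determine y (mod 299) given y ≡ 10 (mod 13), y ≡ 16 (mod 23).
62

Using the Chinese Remainder Theorem:
M = product of moduli = 299
For equation 1: M_1 = 23, 23 ≡ 10 (mod 13), inverse of 23 mod 13 is 4 (check: 10 × 4 = 40 ≡ 1 (mod 13))
For equation 2: M_2 = 13, 13 ≡ 13 (mod 23), inverse of 13 mod 23 is 16 (check: 13 × 16 = 208 ≡ 1 (mod 23))
Combine: y ≡ Σ r_i×M_i×(M_i⁻¹ mod m_i) = 10×23×4 + 16×13×16 = 920 + 3328 = 4248
4248 mod 299 = 62
y ≡ 62 (mod 299)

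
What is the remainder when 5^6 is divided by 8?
6 = 4 + 2 (binary 110). Repeated squaring mod 8: 5^1 ≡ 5; 5^2 ≡ 5² = 25 ≡ 1; 5^4 ≡ 1² = 1 ≡ 1. Multiply: 5^6 = 5^4 × 5^2 ≡ 1 × 1 (mod 8): 1 × 1 = 1 ≡ 1. So 5^6 ≡ 1 (mod 8).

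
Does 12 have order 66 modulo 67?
p - 1 = 66 has prime divisors 2, 3, 11. Check 12^(66/q) mod 67 for each: 12^(66/2) = 12^33 ≡ 66, 12^(66/3) = 12^22 ≡ 29, 12^(66/11) = 12^6 ≡ 62 (mod 67). None of these is 1, so 12 has order 66 = φ(67), so it is a primitive root mod 67.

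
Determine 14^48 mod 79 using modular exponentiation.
Using repeated squaring. 48 = 32 + 16 (binary 110000). Repeated squaring mod 79: 14^1 ≡ 14; 14^2 ≡ 14² = 196 ≡ 38; 14^4 ≡ 38² = 1444 ≡ 22; 14^8 ≡ 22² = 484 ≡ 10; 14^16 ≡ 10² = 100 ≡ 21; 14^32 ≡ 21² = 441 ≡ 46. Multiply: 14^48 = 14^32 × 14^16 ≡ 46 × 21 (mod 79): 46 × 21 = 966 ≡ 18. So 14^48 ≡ 18 (mod 79).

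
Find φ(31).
30

Prime factorization: 31 = 31
Using the formula φ(n) = n × Π(1 - 1/p) for each prime factor p:
φ(31) = 31 × (1 - 1/31)
φ(31) = 30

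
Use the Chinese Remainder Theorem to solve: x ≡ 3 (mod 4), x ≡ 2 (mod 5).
M = 4 × 5 = 20. M₁ = 5, y₁ ≡ 1 (mod 4). M₂ = 4, y₂ ≡ 4 (mod 5). x = 3×5×1 + 2×4×4 ≡ 7 (mod 20)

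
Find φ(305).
240

Prime factorization: 305 = 5 × 61
Using the formula φ(n) = n × Π(1 - 1/p) for each prime factor p:
φ(305) = 305 × (1 - 1/5) × (1 - 1/61)
φ(305) = 240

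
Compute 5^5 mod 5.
5 ≡ 0 (mod 5). 5 = 4 + 1 (binary 101). Repeated squaring mod 5: 0^1 ≡ 0; 0^2 ≡ 0² = 0 ≡ 0; 0^4 ≡ 0² = 0 ≡ 0. Multiply: 5^5 ≡ 0^4 × 0^1 ≡ 0 × 0 (mod 5): 0 × 0 = 0 ≡ 0. So 5^5 ≡ 0 (mod 5).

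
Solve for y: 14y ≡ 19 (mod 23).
3

Since gcd(14, 23) = 1 divides 19, a solution exists.
Multiply both sides by the inverse of 14 mod 23:
  14^(-1) mod 23 = 5
  x ≡ 5 × 19 ≡ 95 ≡ 3 (mod 23)
Verification: 14 × 3 = 42 = 1 × 23 + 19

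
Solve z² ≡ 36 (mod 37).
The square roots of 36 mod 37 are 6 and 31. Verify: 6² = 36 ≡ 36 (mod 37)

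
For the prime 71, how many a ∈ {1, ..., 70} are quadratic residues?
For prime 71, there are (p-1)/2 = (71-1)/2 = 35 quadratic residues (excluding 0).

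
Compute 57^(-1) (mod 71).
57^(-1) ≡ 5 (mod 71). Verification: 57 × 5 = 285 ≡ 1 (mod 71)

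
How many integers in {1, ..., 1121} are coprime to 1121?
1044

Prime factorization: 1121 = 19 × 59
Using the formula φ(n) = n × Π(1 - 1/p) for each prime factor p:
φ(1121) = 1121 × (1 - 1/19) × (1 - 1/59)
φ(1121) = 1044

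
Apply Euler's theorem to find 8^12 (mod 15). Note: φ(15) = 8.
By Euler: 8^{8} ≡ 1 (mod 15) since gcd(8, 15) = 1. 12 = 1×8 + 4. So 8^{12} ≡ 8^{4} ≡ 1 (mod 15)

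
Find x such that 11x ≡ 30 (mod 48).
42

Since gcd(11, 48) = 1 divides 30, a solution exists.
Multiply both sides by the inverse of 11 mod 48:
  11^(-1) mod 48 = 35
  x ≡ 35 × 30 ≡ 1050 ≡ 42 (mod 48)
Verification: 11 × 42 = 462 = 9 × 48 + 30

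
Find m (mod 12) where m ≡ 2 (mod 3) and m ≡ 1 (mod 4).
M = 3 × 4 = 12. M₁ = 4, y₁ ≡ 1 (mod 3). M₂ = 3, y₂ ≡ 3 (mod 4). m = 2×4×1 + 1×3×3 ≡ 5 (mod 12)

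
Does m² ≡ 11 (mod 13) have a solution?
By Euler's criterion: 11^{6} ≡ 12 (mod 13). Since this equals -1 (≡ 12), 11 is not a QR.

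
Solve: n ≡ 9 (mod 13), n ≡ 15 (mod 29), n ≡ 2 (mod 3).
M = 13 × 29 × 3 = 1131. M₁ = 87, y₁ ≡ 3 (mod 13). M₂ = 39, y₂ ≡ 3 (mod 29). M₃ = 377, y₃ ≡ 2 (mod 3). n = 9×87×3 + 15×39×3 + 2×377×2 ≡ 1088 (mod 1131)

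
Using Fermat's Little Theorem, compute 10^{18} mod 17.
15

By Fermat's Little Theorem, a^(p-1) ≡ 1 (mod p) for prime p and gcd(a, p) = 1
Here p = 17, so 10^16 ≡ 1 (mod 17)
We can reduce the exponent: 18 mod 16 = 2
So 10^18 ≡ 10^2 (mod 17)
Computing: 10^2 mod 17 = 15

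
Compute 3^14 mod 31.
Using repeated squaring. 14 = 8 + 4 + 2 (binary 1110). Repeated squaring mod 31: 3^1 ≡ 3; 3^2 ≡ 3² = 9 ≡ 9; 3^4 ≡ 9² = 81 ≡ 19; 3^8 ≡ 19² = 361 ≡ 20. Multiply: 3^14 = 3^8 × 3^4 × 3^2 ≡ 20 × 19 × 9 (mod 31): 20 × 19 = 380 ≡ 8; 8 × 9 = 72 ≡ 10. So 3^14 ≡ 10 (mod 31).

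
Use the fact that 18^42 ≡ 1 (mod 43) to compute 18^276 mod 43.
By Fermat: 18^{42} ≡ 1 (mod 43). 276 ≡ 24 (mod 42). So 18^{276} ≡ 18^{24} ≡ 16 (mod 43)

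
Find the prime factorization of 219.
3 × 73

Divide by primes starting from smallest:
219 ÷ 3 = 73
73 ÷ 73 = 1

219 = 3 × 73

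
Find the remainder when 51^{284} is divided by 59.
By Fermat: 51^{58} ≡ 1 (mod 59). 284 = 4×58 + 52. So 51^{284} ≡ 51^{52} ≡ 17 (mod 59)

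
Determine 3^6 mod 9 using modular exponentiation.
6 = 4 + 2 (binary 110). Repeated squaring mod 9: 3^1 ≡ 3; 3^2 ≡ 3² = 9 ≡ 0; 3^4 ≡ 0² = 0 ≡ 0. Multiply: 3^6 = 3^4 × 3^2 ≡ 0 × 0 (mod 9): 0 × 0 = 0 ≡ 0. So 3^6 ≡ 0 (mod 9).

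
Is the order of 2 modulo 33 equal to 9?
No, the actual order is 10, not 9.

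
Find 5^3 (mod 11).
3 = 2 + 1 (binary 11). Repeated squaring mod 11: 5^1 ≡ 5; 5^2 ≡ 5² = 25 ≡ 3. Multiply: 5^3 = 5^2 × 5^1 ≡ 3 × 5 (mod 11): 3 × 5 = 15 ≡ 4. So 5^3 ≡ 4 (mod 11).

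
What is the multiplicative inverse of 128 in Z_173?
128^(-1) ≡ 123 (mod 173). Verification: 128 × 123 = 15744 ≡ 1 (mod 173)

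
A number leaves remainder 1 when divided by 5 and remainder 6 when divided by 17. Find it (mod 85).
M = 5 × 17 = 85. M₁ = 17, y₁ ≡ 3 (mod 5). M₂ = 5, y₂ ≡ 7 (mod 17). z = 1×17×3 + 6×5×7 ≡ 6 (mod 85)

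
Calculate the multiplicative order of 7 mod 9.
Powers of 7 mod 9: 7^1≡7, 7^2≡4, 7^3≡1. Order = 3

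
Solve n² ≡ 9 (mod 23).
The square roots of 9 mod 23 are 3 and 20. Verify: 3² = 9 ≡ 9 (mod 23)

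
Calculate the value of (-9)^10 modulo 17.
(-9) ≡ 8 (mod 17). 10 = 8 + 2 (binary 1010). Repeated squaring mod 17: 8^1 ≡ 8; 8^2 ≡ 8² = 64 ≡ 13; 8^4 ≡ 13² = 169 ≡ 16; 8^8 ≡ 16² = 256 ≡ 1. Multiply: (-9)^10 ≡ 8^8 × 8^2 ≡ 1 × 13 (mod 17): 1 × 13 = 13 ≡ 13. So (-9)^10 ≡ 13 (mod 17).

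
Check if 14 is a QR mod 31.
By Euler's criterion: 14^{15} ≡ 1 (mod 31). Since this equals 1, 14 is a QR.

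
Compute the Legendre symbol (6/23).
(6/23) = 6^{11} mod 23 = 1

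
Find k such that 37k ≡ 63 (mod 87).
84

Since gcd(37, 87) = 1 divides 63, a solution exists.
Multiply both sides by the inverse of 37 mod 87:
  37^(-1) mod 87 = 40
  x ≡ 40 × 63 ≡ 2520 ≡ 84 (mod 87)
Verification: 37 × 84 = 3108 = 35 × 87 + 63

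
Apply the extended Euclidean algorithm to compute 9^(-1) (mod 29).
Extended GCD: 9(13) + 29(-4) = 1. So 9^(-1) ≡ 13 ≡ 13 (mod 29). Verify: 9 × 13 = 117 ≡ 1 (mod 29)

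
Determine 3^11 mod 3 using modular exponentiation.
Using repeated squaring. 3 ≡ 0 (mod 3). 11 = 8 + 2 + 1 (binary 1011). Repeated squaring mod 3: 0^1 ≡ 0; 0^2 ≡ 0² = 0 ≡ 0; 0^4 ≡ 0² = 0 ≡ 0; 0^8 ≡ 0² = 0 ≡ 0. Multiply: 3^11 ≡ 0^8 × 0^2 × 0^1 ≡ 0 × 0 × 0 (mod 3): 0 × 0 = 0 ≡ 0; 0 × 0 = 0 ≡ 0. So 3^11 ≡ 0 (mod 3).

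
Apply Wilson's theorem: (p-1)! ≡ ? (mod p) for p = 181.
By Wilson's theorem, (180)! ≡ -1 ≡ 180 (mod 181)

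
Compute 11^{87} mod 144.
35

Using successive squaring:
Binary expansion of 87: 1010111
Powers of 11 mod 144 (each is the square of the previous):
  11^1 ≡ 11 (mod 144)
  11^2 ≡ 11² = 121 ≡ 121 (mod 144)
  11^4 ≡ 121² = 14641 ≡ 97 (mod 144)
  11^8 ≡ 97² = 9409 ≡ 49 (mod 144)
  11^16 ≡ 49² = 2401 ≡ 97 (mod 144)
  11^32 ≡ 97² = 9409 ≡ 49 (mod 144)
  11^64 ≡ 49² = 2401 ≡ 97 (mod 144)
87 = 64 + 16 + 4 + 2 + 1, so 11^87 = 11^64 × 11^16 × 11^4 × 11^2 × 11^1 ≡ 97 × 97 × 97 × 121 × 11 (mod 144)
Multiplying step by step:
  97 × 97 = 9409 ≡ 49 (mod 144)
  49 × 97 = 4753 ≡ 1 (mod 144)
  1 × 121 = 121 ≡ 121 (mod 144)
  121 × 11 = 1331 ≡ 35 (mod 144)
Result: 11^87 ≡ 35 (mod 144)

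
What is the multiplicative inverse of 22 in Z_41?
28

Using Extended Euclidean Algorithm:
gcd(22, 41) = 1
Bezout coefficients: 22 × -13 + 41 × 7 = 1
So 22 × -13 ≡ 1 (mod 41)
The inverse is -13 mod 41 = 28
Verification: 22 × 28 = 616 = 15 × 41 + 1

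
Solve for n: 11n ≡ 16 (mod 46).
14

Since gcd(11, 46) = 1 divides 16, a solution exists.
Multiply both sides by the inverse of 11 mod 46:
  11^(-1) mod 46 = 21
  x ≡ 21 × 16 ≡ 336 ≡ 14 (mod 46)
Verification: 11 × 14 = 154 = 3 × 46 + 16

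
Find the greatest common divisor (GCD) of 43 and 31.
1

Using the Euclidean algorithm:
43 = 1 × 31 + 12
31 = 2 × 12 + 7
12 = 1 × 7 + 5
7 = 1 × 5 + 2
5 = 2 × 2 + 1
2 = 2 × 1 + 0

GCD(43, 31) = 1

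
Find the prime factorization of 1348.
2^2 × 337

Divide by primes starting from smallest:
1348 ÷ 2 = 674
674 ÷ 2 = 337
337 ÷ 337 = 1

1348 = 2^2 × 337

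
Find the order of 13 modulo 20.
Powers of 13 mod 20: 13^1≡13, 13^2≡9, 13^3≡17, 13^4≡1. Order = 4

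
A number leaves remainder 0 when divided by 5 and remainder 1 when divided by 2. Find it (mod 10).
M = 5 × 2 = 10. M₁ = 2, y₁ ≡ 3 (mod 5). M₂ = 5, y₂ ≡ 1 (mod 2). y = 0×2×3 + 1×5×1 ≡ 5 (mod 10)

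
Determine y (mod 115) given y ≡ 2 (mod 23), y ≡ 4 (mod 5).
94

Using the Chinese Remainder Theorem:
M = product of moduli = 115
For equation 1: M_1 = 5, 5 ≡ 5 (mod 23), inverse of 5 mod 23 is 14 (check: 5 × 14 = 70 ≡ 1 (mod 23))
For equation 2: M_2 = 23, 23 ≡ 3 (mod 5), inverse of 23 mod 5 is 2 (check: 3 × 2 = 6 ≡ 1 (mod 5))
Combine: y ≡ Σ r_i×M_i×(M_i⁻¹ mod m_i) = 2×5×14 + 4×23×2 = 140 + 184 = 324
324 mod 115 = 94
y ≡ 94 (mod 115)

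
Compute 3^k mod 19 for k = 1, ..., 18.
g^1, g^2, ..., g^{18} mod 19: {3, 9, 8, 5, 15, 7, 2, 6, 18, 16, 10, 11, 14, 4, 12, 17, 13, 1}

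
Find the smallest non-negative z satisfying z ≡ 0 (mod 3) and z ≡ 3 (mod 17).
M = 3 × 17 = 51. M₁ = 17, y₁ ≡ 2 (mod 3). M₂ = 3, y₂ ≡ 6 (mod 17). z = 0×17×2 + 3×3×6 ≡ 3 (mod 51)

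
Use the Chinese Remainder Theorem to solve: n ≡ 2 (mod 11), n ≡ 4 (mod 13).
134

Using the Chinese Remainder Theorem:
M = product of moduli = 143
For equation 1: M_1 = 13, 13 ≡ 2 (mod 11), inverse of 13 mod 11 is 6 (check: 2 × 6 = 12 ≡ 1 (mod 11))
For equation 2: M_2 = 11, 11 ≡ 11 (mod 13), inverse of 11 mod 13 is 6 (check: 11 × 6 = 66 ≡ 1 (mod 13))
Combine: n ≡ Σ r_i×M_i×(M_i⁻¹ mod m_i) = 2×13×6 + 4×11×6 = 156 + 264 = 420
420 mod 143 = 134
n ≡ 134 (mod 143)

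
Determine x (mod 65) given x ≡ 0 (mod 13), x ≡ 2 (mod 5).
52

Using the Chinese Remainder Theorem:
M = product of moduli = 65
For equation 1: M_1 = 5, 5 ≡ 5 (mod 13), inverse of 5 mod 13 is 8 (check: 5 × 8 = 40 ≡ 1 (mod 13))
For equation 2: M_2 = 13, 13 ≡ 3 (mod 5), inverse of 13 mod 5 is 2 (check: 3 × 2 = 6 ≡ 1 (mod 5))
Combine: x ≡ Σ r_i×M_i×(M_i⁻¹ mod m_i) = 0×5×8 + 2×13×2 = 0 + 52 = 52
52 mod 65 = 52
x ≡ 52 (mod 65)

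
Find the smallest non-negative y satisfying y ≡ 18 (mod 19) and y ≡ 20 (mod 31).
M = 19 × 31 = 589. M₁ = 31, y₁ ≡ 8 (mod 19). M₂ = 19, y₂ ≡ 18 (mod 31). y = 18×31×8 + 20×19×18 ≡ 113 (mod 589)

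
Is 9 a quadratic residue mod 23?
By Euler's criterion: 9^{11} ≡ 1 (mod 23). Since this equals 1, 9 is a QR.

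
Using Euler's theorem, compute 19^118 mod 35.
By Euler: 19^{24} ≡ 1 (mod 35) since gcd(19, 35) = 1. 118 = 4×24 + 22. So 19^{118} ≡ 19^{22} ≡ 16 (mod 35)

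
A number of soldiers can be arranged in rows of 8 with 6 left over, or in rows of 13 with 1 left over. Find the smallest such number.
M = 8 × 13 = 104. M₁ = 13, y₁ ≡ 5 (mod 8). M₂ = 8, y₂ ≡ 5 (mod 13). t = 6×13×5 + 1×8×5 ≡ 14 (mod 104). The smallest positive such number is 14.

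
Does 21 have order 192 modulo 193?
p - 1 = 192 has prime divisors 2, 3. Check 21^(192/q) mod 193 for each: 21^(192/2) = 21^96 ≡ 1, 21^(192/3) = 21^64 ≡ 108 (mod 193). Since 21^96 ≡ 1 (mod 193), the order of 21 divides 96 (in fact the order is 48) ≠ 192, so it is not a primitive root.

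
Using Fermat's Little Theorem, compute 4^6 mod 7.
By Fermat's Little Theorem, 4^{6} ≡ 1 (mod 7) since 7 is prime and gcd(4, 7) = 1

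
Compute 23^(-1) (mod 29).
23^(-1) ≡ 24 (mod 29). Verification: 23 × 24 = 552 ≡ 1 (mod 29)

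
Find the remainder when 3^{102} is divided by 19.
By Fermat: 3^{18} ≡ 1 (mod 19). 102 = 5×18 + 12. So 3^{102} ≡ 3^{12} ≡ 11 (mod 19)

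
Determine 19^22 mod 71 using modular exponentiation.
Using repeated squaring. 22 = 16 + 4 + 2 (binary 10110). Repeated squaring mod 71: 19^1 ≡ 19; 19^2 ≡ 19² = 361 ≡ 6; 19^4 ≡ 6² = 36 ≡ 36; 19^8 ≡ 36² = 1296 ≡ 18; 19^16 ≡ 18² = 324 ≡ 40. Multiply: 19^22 = 19^16 × 19^4 × 19^2 ≡ 40 × 36 × 6 (mod 71): 40 × 36 = 1440 ≡ 20; 20 × 6 = 120 ≡ 49. So 19^22 ≡ 49 (mod 71).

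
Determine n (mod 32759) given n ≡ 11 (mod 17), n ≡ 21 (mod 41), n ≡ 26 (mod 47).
19578

Using the Chinese Remainder Theorem:
M = product of moduli = 32759
For equation 1: M_1 = 1927, 1927 ≡ 6 (mod 17), inverse of 1927 mod 17 is 3 (check: 6 × 3 = 18 ≡ 1 (mod 17))
For equation 2: M_2 = 799, 799 ≡ 20 (mod 41), inverse of 799 mod 41 is 39 (check: 20 × 39 = 780 ≡ 1 (mod 41))
For equation 3: M_3 = 697, 697 ≡ 39 (mod 47), inverse of 697 mod 47 is 41 (check: 39 × 41 = 1599 ≡ 1 (mod 47))
Combine: n ≡ Σ r_i×M_i×(M_i⁻¹ mod m_i) = 11×1927×3 + 21×799×39 + 26×697×41 = 63591 + 654381 + 743002 = 1460974
1460974 mod 32759 = 19578
n ≡ 19578 (mod 32759)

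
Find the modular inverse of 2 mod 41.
2^(-1) ≡ 21 (mod 41). Verification: 2 × 21 = 42 ≡ 1 (mod 41)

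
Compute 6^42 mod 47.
Using repeated squaring. 42 = 32 + 8 + 2 (binary 101010). Repeated squaring mod 47: 6^1 ≡ 6; 6^2 ≡ 6² = 36 ≡ 36; 6^4 ≡ 36² = 1296 ≡ 27; 6^8 ≡ 27² = 729 ≡ 24; 6^16 ≡ 24² = 576 ≡ 12; 6^32 ≡ 12² = 144 ≡ 3. Multiply: 6^42 = 6^32 × 6^8 × 6^2 ≡ 3 × 24 × 36 (mod 47): 3 × 24 = 72 ≡ 25; 25 × 36 = 900 ≡ 7. So 6^42 ≡ 7 (mod 47).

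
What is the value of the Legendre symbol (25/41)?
(25/41) = 25^{20} mod 41 = 1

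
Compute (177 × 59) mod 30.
3

(177 × 59) = 10443
10443 mod 30 = 3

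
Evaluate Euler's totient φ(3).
2

Prime factorization: 3 = 3
Using the formula φ(n) = n × Π(1 - 1/p) for each prime factor p:
φ(3) = 3 × (1 - 1/3)
φ(3) = 2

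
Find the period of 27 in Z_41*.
Powers of 27 mod 41: 27^1≡27, 27^2≡32, 27^3≡3, 27^4≡40, 27^5≡14, 27^6≡9, 27^7≡38, 27^8≡1. Order = 8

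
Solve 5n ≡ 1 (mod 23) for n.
14

Using Extended Euclidean Algorithm:
gcd(5, 23) = 1
Bezout coefficients: 5 × -9 + 23 × 2 = 1
So 5 × -9 ≡ 1 (mod 23)
The inverse is -9 mod 23 = 14
Verification: 5 × 14 = 70 = 3 × 23 + 1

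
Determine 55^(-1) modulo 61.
55^(-1) ≡ 10 (mod 61). Verification: 55 × 10 = 550 ≡ 1 (mod 61)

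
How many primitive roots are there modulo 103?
Number of primitive roots mod 103 = φ(102) = 32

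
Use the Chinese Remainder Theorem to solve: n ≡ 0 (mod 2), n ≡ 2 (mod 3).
2

Using the Chinese Remainder Theorem:
M = product of moduli = 6
For equation 1: M_1 = 3, 3 ≡ 1 (mod 2), inverse of 3 mod 2 is 1 (check: 1 × 1 = 1 ≡ 1 (mod 2))
For equation 2: M_2 = 2, 2 ≡ 2 (mod 3), inverse of 2 mod 3 is 2 (check: 2 × 2 = 4 ≡ 1 (mod 3))
Combine: n ≡ Σ r_i×M_i×(M_i⁻¹ mod m_i) = 0×3×1 + 2×2×2 = 0 + 8 = 8
8 mod 6 = 2
n ≡ 2 (mod 6)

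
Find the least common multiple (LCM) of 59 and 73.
4307

First find GCD(59, 73) using the Euclidean algorithm:
59 = 0 × 73 + 59
73 = 1 × 59 + 14
59 = 4 × 14 + 3
14 = 4 × 3 + 2
3 = 1 × 2 + 1
2 = 2 × 1 + 0
GCD(59, 73) = 1

LCM formula: LCM(a, b) = (a × b) / GCD(a, b)
LCM(59, 73) = (59 × 73) / 1
LCM(59, 73) = 4307 / 1
LCM(59, 73) = 4307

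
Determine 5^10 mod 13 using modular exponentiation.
10 = 8 + 2 (binary 1010). Repeated squaring mod 13: 5^1 ≡ 5; 5^2 ≡ 5² = 25 ≡ 12; 5^4 ≡ 12² = 144 ≡ 1; 5^8 ≡ 1² = 1 ≡ 1. Multiply: 5^10 = 5^8 × 5^2 ≡ 1 × 12 (mod 13): 1 × 12 = 12 ≡ 12. So 5^10 ≡ 12 (mod 13).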